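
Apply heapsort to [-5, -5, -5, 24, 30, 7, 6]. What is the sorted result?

Build heap: [30, 24, 7, -5, -5, -5, 6]
Extract 30: [24, 6, 7, -5, -5, -5, 30]
Extract 24: [7, 6, -5, -5, -5, 24, 30]
Extract 7: [6, -5, -5, -5, 7, 24, 30]
Extract 6: [-5, -5, -5, 6, 7, 24, 30]
Extract -5: [-5, -5, -5, 6, 7, 24, 30]
Extract -5: [-5, -5, -5, 6, 7, 24, 30]


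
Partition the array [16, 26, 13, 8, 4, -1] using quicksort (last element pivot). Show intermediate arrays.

Partition 1: pivot=-1 at index 0 -> [-1, 26, 13, 8, 4, 16]
Partition 2: pivot=16 at index 4 -> [-1, 13, 8, 4, 16, 26]
Partition 3: pivot=4 at index 1 -> [-1, 4, 8, 13, 16, 26]
Partition 4: pivot=13 at index 3 -> [-1, 4, 8, 13, 16, 26]


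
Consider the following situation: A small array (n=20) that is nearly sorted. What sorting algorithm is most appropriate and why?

Best choice: Insertion sort
Reason: Insertion sort is O(n) for nearly sorted arrays and has low overhead


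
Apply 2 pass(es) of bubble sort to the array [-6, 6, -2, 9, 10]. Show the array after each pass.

After pass 1: [-6, -2, 6, 9, 10] (1 swaps)
After pass 2: [-6, -2, 6, 9, 10] (0 swaps)
Total swaps: 1


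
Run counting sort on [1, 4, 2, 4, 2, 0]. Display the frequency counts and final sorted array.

Count array: [1, 1, 2, 0, 2]
(count[i] = number of elements equal to i)
Cumulative count: [1, 2, 4, 4, 6]
Sorted: [0, 1, 2, 2, 4, 4]


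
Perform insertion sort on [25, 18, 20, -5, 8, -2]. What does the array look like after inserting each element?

First element 25 is already 'sorted'
Insert 18: shifted 1 elements -> [18, 25, 20, -5, 8, -2]
Insert 20: shifted 1 elements -> [18, 20, 25, -5, 8, -2]
Insert -5: shifted 3 elements -> [-5, 18, 20, 25, 8, -2]
Insert 8: shifted 3 elements -> [-5, 8, 18, 20, 25, -2]
Insert -2: shifted 4 elements -> [-5, -2, 8, 18, 20, 25]


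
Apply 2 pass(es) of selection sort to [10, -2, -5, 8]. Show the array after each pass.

Pass 1: Select minimum -5 at index 2, swap -> [-5, -2, 10, 8]
Pass 2: Select minimum -2 at index 1, swap -> [-5, -2, 10, 8]


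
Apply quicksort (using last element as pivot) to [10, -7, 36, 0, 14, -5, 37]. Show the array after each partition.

Partition 1: pivot=37 at index 6 -> [10, -7, 36, 0, 14, -5, 37]
Partition 2: pivot=-5 at index 1 -> [-7, -5, 36, 0, 14, 10, 37]
Partition 3: pivot=10 at index 3 -> [-7, -5, 0, 10, 14, 36, 37]
Partition 4: pivot=36 at index 5 -> [-7, -5, 0, 10, 14, 36, 37]


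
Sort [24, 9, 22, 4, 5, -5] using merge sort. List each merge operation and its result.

Divide and conquer:
  Merge [9] + [22] -> [9, 22]
  Merge [24] + [9, 22] -> [9, 22, 24]
  Merge [5] + [-5] -> [-5, 5]
  Merge [4] + [-5, 5] -> [-5, 4, 5]
  Merge [9, 22, 24] + [-5, 4, 5] -> [-5, 4, 5, 9, 22, 24]


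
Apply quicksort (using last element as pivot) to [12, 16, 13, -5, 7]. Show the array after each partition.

Partition 1: pivot=7 at index 1 -> [-5, 7, 13, 12, 16]
Partition 2: pivot=16 at index 4 -> [-5, 7, 13, 12, 16]
Partition 3: pivot=12 at index 2 -> [-5, 7, 12, 13, 16]


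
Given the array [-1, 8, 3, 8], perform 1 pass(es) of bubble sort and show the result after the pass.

After pass 1: [-1, 3, 8, 8] (1 swaps)
Total swaps: 1


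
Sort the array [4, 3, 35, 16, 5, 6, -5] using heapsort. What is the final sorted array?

Build heap: [35, 16, 6, 3, 5, 4, -5]
Extract 35: [16, 5, 6, 3, -5, 4, 35]
Extract 16: [6, 5, 4, 3, -5, 16, 35]
Extract 6: [5, 3, 4, -5, 6, 16, 35]
Extract 5: [4, 3, -5, 5, 6, 16, 35]
Extract 4: [3, -5, 4, 5, 6, 16, 35]
Extract 3: [-5, 3, 4, 5, 6, 16, 35]


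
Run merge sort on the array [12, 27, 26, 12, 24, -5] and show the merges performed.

Divide and conquer:
  Merge [27] + [26] -> [26, 27]
  Merge [12] + [26, 27] -> [12, 26, 27]
  Merge [24] + [-5] -> [-5, 24]
  Merge [12] + [-5, 24] -> [-5, 12, 24]
  Merge [12, 26, 27] + [-5, 12, 24] -> [-5, 12, 12, 24, 26, 27]


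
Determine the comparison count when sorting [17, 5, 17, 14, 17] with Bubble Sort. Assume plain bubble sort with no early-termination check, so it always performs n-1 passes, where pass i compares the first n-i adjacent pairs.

Pass 1: compare adjacent pairs (0,1)..(3,4) = 4 comparison(s), 2 swap(s) -> [5, 17, 14, 17, 17]
Pass 2: compare adjacent pairs (0,1)..(2,3) = 3 comparison(s), 1 swap(s) -> [5, 14, 17, 17, 17]
Pass 3: compare adjacent pairs (0,1)..(1,2) = 2 comparison(s), 0 swap(s) -> [5, 14, 17, 17, 17]
Pass 4: compare adjacent pairs (0,1)..(0,1) = 1 comparison(s), 0 swap(s) -> [5, 14, 17, 17, 17]
Total comparisons: 4 + 3 + 2 + 1 = 10


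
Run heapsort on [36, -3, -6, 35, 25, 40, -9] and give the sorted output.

Build heap: [40, 35, 36, -3, 25, -6, -9]
Extract 40: [36, 35, -6, -3, 25, -9, 40]
Extract 36: [35, 25, -6, -3, -9, 36, 40]
Extract 35: [25, -3, -6, -9, 35, 36, 40]
Extract 25: [-3, -9, -6, 25, 35, 36, 40]
Extract -3: [-6, -9, -3, 25, 35, 36, 40]
Extract -6: [-9, -6, -3, 25, 35, 36, 40]


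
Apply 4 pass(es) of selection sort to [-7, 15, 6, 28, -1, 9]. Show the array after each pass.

Pass 1: Select minimum -7 at index 0, swap -> [-7, 15, 6, 28, -1, 9]
Pass 2: Select minimum -1 at index 4, swap -> [-7, -1, 6, 28, 15, 9]
Pass 3: Select minimum 6 at index 2, swap -> [-7, -1, 6, 28, 15, 9]
Pass 4: Select minimum 9 at index 5, swap -> [-7, -1, 6, 9, 15, 28]


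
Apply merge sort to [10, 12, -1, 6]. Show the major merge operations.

Divide and conquer:
  Merge [10] + [12] -> [10, 12]
  Merge [-1] + [6] -> [-1, 6]
  Merge [10, 12] + [-1, 6] -> [-1, 6, 10, 12]


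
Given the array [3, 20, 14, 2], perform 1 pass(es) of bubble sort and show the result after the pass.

After pass 1: [3, 14, 2, 20] (2 swaps)
Total swaps: 2


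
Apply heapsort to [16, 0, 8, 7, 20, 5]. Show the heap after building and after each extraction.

Build heap: [20, 16, 8, 7, 0, 5]
Extract 20: [16, 7, 8, 5, 0, 20]
Extract 16: [8, 7, 0, 5, 16, 20]
Extract 8: [7, 5, 0, 8, 16, 20]
Extract 7: [5, 0, 7, 8, 16, 20]
Extract 5: [0, 5, 7, 8, 16, 20]


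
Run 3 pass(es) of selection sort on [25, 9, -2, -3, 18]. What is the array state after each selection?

Pass 1: Select minimum -3 at index 3, swap -> [-3, 9, -2, 25, 18]
Pass 2: Select minimum -2 at index 2, swap -> [-3, -2, 9, 25, 18]
Pass 3: Select minimum 9 at index 2, swap -> [-3, -2, 9, 25, 18]


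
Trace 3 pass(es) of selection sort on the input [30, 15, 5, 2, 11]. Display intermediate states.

Pass 1: Select minimum 2 at index 3, swap -> [2, 15, 5, 30, 11]
Pass 2: Select minimum 5 at index 2, swap -> [2, 5, 15, 30, 11]
Pass 3: Select minimum 11 at index 4, swap -> [2, 5, 11, 30, 15]


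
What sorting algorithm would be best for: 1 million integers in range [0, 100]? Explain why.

Best choice: Counting sort
Reason: O(n + k) where k=100 is small; linear time beats O(n log n)


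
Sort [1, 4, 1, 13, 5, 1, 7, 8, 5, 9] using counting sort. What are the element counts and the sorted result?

Count array: [0, 3, 0, 0, 1, 2, 0, 1, 1, 1, 0, 0, 0, 1]
(count[i] = number of elements equal to i)
Cumulative count: [0, 3, 3, 3, 4, 6, 6, 7, 8, 9, 9, 9, 9, 10]
Sorted: [1, 1, 1, 4, 5, 5, 7, 8, 9, 13]


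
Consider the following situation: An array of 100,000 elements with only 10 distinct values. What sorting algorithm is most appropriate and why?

Best choice: 3-way quicksort or Counting sort
Reason: 3-way (Dutch national flag) partitioning groups every copy of the pivot together, so with only d=10 distinct keys quicksort finishes in O(n log d) expected time, which is effectively linear; counting sort runs in O(n + k) where k is the size of the key range (not the number of distinct values), so it is linear when the 10 values are integers drawn from a small known range


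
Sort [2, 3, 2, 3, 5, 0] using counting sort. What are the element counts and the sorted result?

Count array: [1, 0, 2, 2, 0, 1]
(count[i] = number of elements equal to i)
Cumulative count: [1, 1, 3, 5, 5, 6]
Sorted: [0, 2, 2, 3, 3, 5]


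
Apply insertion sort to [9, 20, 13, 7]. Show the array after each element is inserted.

First element 9 is already 'sorted'
Insert 20: shifted 0 elements -> [9, 20, 13, 7]
Insert 13: shifted 1 elements -> [9, 13, 20, 7]
Insert 7: shifted 3 elements -> [7, 9, 13, 20]


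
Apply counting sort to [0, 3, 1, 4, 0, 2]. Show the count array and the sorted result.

Count array: [2, 1, 1, 1, 1]
(count[i] = number of elements equal to i)
Cumulative count: [2, 3, 4, 5, 6]
Sorted: [0, 0, 1, 2, 3, 4]


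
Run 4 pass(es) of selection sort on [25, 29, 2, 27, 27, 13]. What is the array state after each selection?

Pass 1: Select minimum 2 at index 2, swap -> [2, 29, 25, 27, 27, 13]
Pass 2: Select minimum 13 at index 5, swap -> [2, 13, 25, 27, 27, 29]
Pass 3: Select minimum 25 at index 2, swap -> [2, 13, 25, 27, 27, 29]
Pass 4: Select minimum 27 at index 3, swap -> [2, 13, 25, 27, 27, 29]


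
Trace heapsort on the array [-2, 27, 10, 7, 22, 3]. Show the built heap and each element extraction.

Build heap: [27, 22, 10, 7, -2, 3]
Extract 27: [22, 7, 10, 3, -2, 27]
Extract 22: [10, 7, -2, 3, 22, 27]
Extract 10: [7, 3, -2, 10, 22, 27]
Extract 7: [3, -2, 7, 10, 22, 27]
Extract 3: [-2, 3, 7, 10, 22, 27]


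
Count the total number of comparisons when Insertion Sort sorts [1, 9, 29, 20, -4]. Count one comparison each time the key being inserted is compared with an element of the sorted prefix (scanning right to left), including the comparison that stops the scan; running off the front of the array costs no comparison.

Insert 9: 1 <= 9 (stop) = 1 comparison(s) -> [1, 9, 29, 20, -4]
Insert 29: 9 <= 29 (stop) = 1 comparison(s) -> [1, 9, 29, 20, -4]
Insert 20: 29 > 20 (shift), 9 <= 20 (stop) = 2 comparison(s) -> [1, 9, 20, 29, -4]
Insert -4: 29 > -4 (shift), 20 > -4 (shift), 9 > -4 (shift), 1 > -4 (shift), reached front = 4 comparison(s) -> [-4, 1, 9, 20, 29]
Total comparisons: 1 + 1 + 2 + 4 = 8


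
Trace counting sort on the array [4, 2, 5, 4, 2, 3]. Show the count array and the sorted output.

Count array: [0, 0, 2, 1, 2, 1]
(count[i] = number of elements equal to i)
Cumulative count: [0, 0, 2, 3, 5, 6]
Sorted: [2, 2, 3, 4, 4, 5]


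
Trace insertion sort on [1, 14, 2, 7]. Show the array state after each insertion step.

First element 1 is already 'sorted'
Insert 14: shifted 0 elements -> [1, 14, 2, 7]
Insert 2: shifted 1 elements -> [1, 2, 14, 7]
Insert 7: shifted 1 elements -> [1, 2, 7, 14]


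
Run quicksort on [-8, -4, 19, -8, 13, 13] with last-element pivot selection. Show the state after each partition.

Partition 1: pivot=13 at index 4 -> [-8, -4, -8, 13, 13, 19]
Partition 2: pivot=13 at index 3 -> [-8, -4, -8, 13, 13, 19]
Partition 3: pivot=-8 at index 1 -> [-8, -8, -4, 13, 13, 19]


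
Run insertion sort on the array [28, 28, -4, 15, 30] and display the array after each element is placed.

First element 28 is already 'sorted'
Insert 28: shifted 0 elements -> [28, 28, -4, 15, 30]
Insert -4: shifted 2 elements -> [-4, 28, 28, 15, 30]
Insert 15: shifted 2 elements -> [-4, 15, 28, 28, 30]
Insert 30: shifted 0 elements -> [-4, 15, 28, 28, 30]


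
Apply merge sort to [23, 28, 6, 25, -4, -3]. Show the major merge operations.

Divide and conquer:
  Merge [28] + [6] -> [6, 28]
  Merge [23] + [6, 28] -> [6, 23, 28]
  Merge [-4] + [-3] -> [-4, -3]
  Merge [25] + [-4, -3] -> [-4, -3, 25]
  Merge [6, 23, 28] + [-4, -3, 25] -> [-4, -3, 6, 23, 25, 28]


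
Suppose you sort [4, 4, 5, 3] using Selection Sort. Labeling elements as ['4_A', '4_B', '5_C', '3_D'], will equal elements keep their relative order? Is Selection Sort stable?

Trace Selection Sort on the labeled array (the key is the number; the letter only tracks identity):
  Pass 1: minimum of unsorted part is 3_D at index 3; swap it with 4_A at index 0 -> [3_D, 4_B, 5_C, 4_A]
  Pass 2: minimum 4_B is already at index 1; no swap -> [3_D, 4_B, 5_C, 4_A]
  Pass 3: minimum of unsorted part is 4_A at index 3; swap it with 5_C at index 2 -> [3_D, 4_B, 4_A, 5_C]
Final order: [3_D, 4_B, 4_A, 5_C]
Equal keys:
  value 4: originally 4_A, 4_B; after sorting 4_B, 4_A -> order changed
Equal keys were reordered, so Selection Sort is not stable: the long-range swap that moves the minimum into place can carry an element past an equal key. (One such input is enough; an unstable sort may happen to preserve order on other inputs, but it gives no guarantee.)
Answer: Not stable


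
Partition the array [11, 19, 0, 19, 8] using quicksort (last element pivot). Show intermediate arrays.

Partition 1: pivot=8 at index 1 -> [0, 8, 11, 19, 19]
Partition 2: pivot=19 at index 4 -> [0, 8, 11, 19, 19]
Partition 3: pivot=19 at index 3 -> [0, 8, 11, 19, 19]


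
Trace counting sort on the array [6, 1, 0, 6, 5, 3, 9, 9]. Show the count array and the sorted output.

Count array: [1, 1, 0, 1, 0, 1, 2, 0, 0, 2]
(count[i] = number of elements equal to i)
Cumulative count: [1, 2, 2, 3, 3, 4, 6, 6, 6, 8]
Sorted: [0, 1, 3, 5, 6, 6, 9, 9]


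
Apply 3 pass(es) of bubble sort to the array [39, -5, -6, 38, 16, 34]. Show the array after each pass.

After pass 1: [-5, -6, 38, 16, 34, 39] (5 swaps)
After pass 2: [-6, -5, 16, 34, 38, 39] (3 swaps)
After pass 3: [-6, -5, 16, 34, 38, 39] (0 swaps)
Total swaps: 8


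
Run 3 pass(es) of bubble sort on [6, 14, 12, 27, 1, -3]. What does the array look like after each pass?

After pass 1: [6, 12, 14, 1, -3, 27] (3 swaps)
After pass 2: [6, 12, 1, -3, 14, 27] (2 swaps)
After pass 3: [6, 1, -3, 12, 14, 27] (2 swaps)
Total swaps: 7


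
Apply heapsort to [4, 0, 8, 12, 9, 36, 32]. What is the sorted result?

Build heap: [36, 12, 32, 0, 9, 8, 4]
Extract 36: [32, 12, 8, 0, 9, 4, 36]
Extract 32: [12, 9, 8, 0, 4, 32, 36]
Extract 12: [9, 4, 8, 0, 12, 32, 36]
Extract 9: [8, 4, 0, 9, 12, 32, 36]
Extract 8: [4, 0, 8, 9, 12, 32, 36]
Extract 4: [0, 4, 8, 9, 12, 32, 36]


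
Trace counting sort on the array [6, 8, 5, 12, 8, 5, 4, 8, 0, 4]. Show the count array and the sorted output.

Count array: [1, 0, 0, 0, 2, 2, 1, 0, 3, 0, 0, 0, 1]
(count[i] = number of elements equal to i)
Cumulative count: [1, 1, 1, 1, 3, 5, 6, 6, 9, 9, 9, 9, 10]
Sorted: [0, 4, 4, 5, 5, 6, 8, 8, 8, 12]


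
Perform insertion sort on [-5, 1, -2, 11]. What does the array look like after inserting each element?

First element -5 is already 'sorted'
Insert 1: shifted 0 elements -> [-5, 1, -2, 11]
Insert -2: shifted 1 elements -> [-5, -2, 1, 11]
Insert 11: shifted 0 elements -> [-5, -2, 1, 11]


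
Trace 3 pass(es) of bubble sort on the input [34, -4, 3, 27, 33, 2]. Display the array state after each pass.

After pass 1: [-4, 3, 27, 33, 2, 34] (5 swaps)
After pass 2: [-4, 3, 27, 2, 33, 34] (1 swaps)
After pass 3: [-4, 3, 2, 27, 33, 34] (1 swaps)
Total swaps: 7


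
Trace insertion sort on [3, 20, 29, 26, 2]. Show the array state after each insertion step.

First element 3 is already 'sorted'
Insert 20: shifted 0 elements -> [3, 20, 29, 26, 2]
Insert 29: shifted 0 elements -> [3, 20, 29, 26, 2]
Insert 26: shifted 1 elements -> [3, 20, 26, 29, 2]
Insert 2: shifted 4 elements -> [2, 3, 20, 26, 29]


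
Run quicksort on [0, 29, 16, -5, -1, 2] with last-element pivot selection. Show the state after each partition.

Partition 1: pivot=2 at index 3 -> [0, -5, -1, 2, 16, 29]
Partition 2: pivot=-1 at index 1 -> [-5, -1, 0, 2, 16, 29]
Partition 3: pivot=29 at index 5 -> [-5, -1, 0, 2, 16, 29]


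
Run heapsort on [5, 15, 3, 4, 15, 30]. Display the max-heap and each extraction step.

Build heap: [30, 15, 5, 4, 15, 3]
Extract 30: [15, 15, 5, 4, 3, 30]
Extract 15: [15, 4, 5, 3, 15, 30]
Extract 15: [5, 4, 3, 15, 15, 30]
Extract 5: [4, 3, 5, 15, 15, 30]
Extract 4: [3, 4, 5, 15, 15, 30]


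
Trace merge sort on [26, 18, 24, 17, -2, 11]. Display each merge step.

Divide and conquer:
  Merge [18] + [24] -> [18, 24]
  Merge [26] + [18, 24] -> [18, 24, 26]
  Merge [-2] + [11] -> [-2, 11]
  Merge [17] + [-2, 11] -> [-2, 11, 17]
  Merge [18, 24, 26] + [-2, 11, 17] -> [-2, 11, 17, 18, 24, 26]


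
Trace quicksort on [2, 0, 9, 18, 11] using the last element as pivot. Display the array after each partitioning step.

Partition 1: pivot=11 at index 3 -> [2, 0, 9, 11, 18]
Partition 2: pivot=9 at index 2 -> [2, 0, 9, 11, 18]
Partition 3: pivot=0 at index 0 -> [0, 2, 9, 11, 18]


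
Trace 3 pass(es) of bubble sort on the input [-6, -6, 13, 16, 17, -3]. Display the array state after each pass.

After pass 1: [-6, -6, 13, 16, -3, 17] (1 swaps)
After pass 2: [-6, -6, 13, -3, 16, 17] (1 swaps)
After pass 3: [-6, -6, -3, 13, 16, 17] (1 swaps)
Total swaps: 3


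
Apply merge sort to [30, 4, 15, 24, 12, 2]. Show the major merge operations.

Divide and conquer:
  Merge [4] + [15] -> [4, 15]
  Merge [30] + [4, 15] -> [4, 15, 30]
  Merge [12] + [2] -> [2, 12]
  Merge [24] + [2, 12] -> [2, 12, 24]
  Merge [4, 15, 30] + [2, 12, 24] -> [2, 4, 12, 15, 24, 30]


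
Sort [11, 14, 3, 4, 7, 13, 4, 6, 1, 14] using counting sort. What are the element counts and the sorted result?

Count array: [0, 1, 0, 1, 2, 0, 1, 1, 0, 0, 0, 1, 0, 1, 2]
(count[i] = number of elements equal to i)
Cumulative count: [0, 1, 1, 2, 4, 4, 5, 6, 6, 6, 6, 7, 7, 8, 10]
Sorted: [1, 3, 4, 4, 6, 7, 11, 13, 14, 14]


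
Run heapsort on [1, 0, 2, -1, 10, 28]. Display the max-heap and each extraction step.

Build heap: [28, 10, 2, -1, 0, 1]
Extract 28: [10, 1, 2, -1, 0, 28]
Extract 10: [2, 1, 0, -1, 10, 28]
Extract 2: [1, -1, 0, 2, 10, 28]
Extract 1: [0, -1, 1, 2, 10, 28]
Extract 0: [-1, 0, 1, 2, 10, 28]


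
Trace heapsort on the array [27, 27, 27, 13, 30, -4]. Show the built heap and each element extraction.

Build heap: [30, 27, 27, 13, 27, -4]
Extract 30: [27, 27, 27, 13, -4, 30]
Extract 27: [27, 13, 27, -4, 27, 30]
Extract 27: [27, 13, -4, 27, 27, 30]
Extract 27: [13, -4, 27, 27, 27, 30]
Extract 13: [-4, 13, 27, 27, 27, 30]


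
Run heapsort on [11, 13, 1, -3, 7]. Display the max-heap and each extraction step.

Build heap: [13, 11, 1, -3, 7]
Extract 13: [11, 7, 1, -3, 13]
Extract 11: [7, -3, 1, 11, 13]
Extract 7: [1, -3, 7, 11, 13]
Extract 1: [-3, 1, 7, 11, 13]


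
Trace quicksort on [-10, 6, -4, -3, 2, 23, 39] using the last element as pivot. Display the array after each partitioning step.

Partition 1: pivot=39 at index 6 -> [-10, 6, -4, -3, 2, 23, 39]
Partition 2: pivot=23 at index 5 -> [-10, 6, -4, -3, 2, 23, 39]
Partition 3: pivot=2 at index 3 -> [-10, -4, -3, 2, 6, 23, 39]
Partition 4: pivot=-3 at index 2 -> [-10, -4, -3, 2, 6, 23, 39]
Partition 5: pivot=-4 at index 1 -> [-10, -4, -3, 2, 6, 23, 39]


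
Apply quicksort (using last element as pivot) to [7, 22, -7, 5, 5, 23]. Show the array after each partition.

Partition 1: pivot=23 at index 5 -> [7, 22, -7, 5, 5, 23]
Partition 2: pivot=5 at index 2 -> [-7, 5, 5, 22, 7, 23]
Partition 3: pivot=5 at index 1 -> [-7, 5, 5, 22, 7, 23]
Partition 4: pivot=7 at index 3 -> [-7, 5, 5, 7, 22, 23]


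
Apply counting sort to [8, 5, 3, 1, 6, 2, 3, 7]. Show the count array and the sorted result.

Count array: [0, 1, 1, 2, 0, 1, 1, 1, 1]
(count[i] = number of elements equal to i)
Cumulative count: [0, 1, 2, 4, 4, 5, 6, 7, 8]
Sorted: [1, 2, 3, 3, 5, 6, 7, 8]


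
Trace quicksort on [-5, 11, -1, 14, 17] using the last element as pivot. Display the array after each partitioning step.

Partition 1: pivot=17 at index 4 -> [-5, 11, -1, 14, 17]
Partition 2: pivot=14 at index 3 -> [-5, 11, -1, 14, 17]
Partition 3: pivot=-1 at index 1 -> [-5, -1, 11, 14, 17]


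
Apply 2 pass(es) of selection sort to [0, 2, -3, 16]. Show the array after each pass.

Pass 1: Select minimum -3 at index 2, swap -> [-3, 2, 0, 16]
Pass 2: Select minimum 0 at index 2, swap -> [-3, 0, 2, 16]


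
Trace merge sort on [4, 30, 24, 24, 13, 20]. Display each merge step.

Divide and conquer:
  Merge [30] + [24] -> [24, 30]
  Merge [4] + [24, 30] -> [4, 24, 30]
  Merge [13] + [20] -> [13, 20]
  Merge [24] + [13, 20] -> [13, 20, 24]
  Merge [4, 24, 30] + [13, 20, 24] -> [4, 13, 20, 24, 24, 30]


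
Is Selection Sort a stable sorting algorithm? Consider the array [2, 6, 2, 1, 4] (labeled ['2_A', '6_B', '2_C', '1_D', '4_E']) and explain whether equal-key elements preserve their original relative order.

Trace Selection Sort on the labeled array (the key is the number; the letter only tracks identity):
  Pass 1: minimum of unsorted part is 1_D at index 3; swap it with 2_A at index 0 -> [1_D, 6_B, 2_C, 2_A, 4_E]
  Pass 2: minimum of unsorted part is 2_C at index 2; swap it with 6_B at index 1 -> [1_D, 2_C, 6_B, 2_A, 4_E]
  Pass 3: minimum of unsorted part is 2_A at index 3; swap it with 6_B at index 2 -> [1_D, 2_C, 2_A, 6_B, 4_E]
  Pass 4: minimum of unsorted part is 4_E at index 4; swap it with 6_B at index 3 -> [1_D, 2_C, 2_A, 4_E, 6_B]
Final order: [1_D, 2_C, 2_A, 4_E, 6_B]
Equal keys:
  value 2: originally 2_A, 2_C; after sorting 2_C, 2_A -> order changed
Equal keys were reordered, so Selection Sort is not stable: the long-range swap that moves the minimum into place can carry an element past an equal key. (One such input is enough; an unstable sort may happen to preserve order on other inputs, but it gives no guarantee.)
Answer: Not stable


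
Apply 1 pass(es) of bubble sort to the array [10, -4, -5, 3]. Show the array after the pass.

After pass 1: [-4, -5, 3, 10] (3 swaps)
Total swaps: 3


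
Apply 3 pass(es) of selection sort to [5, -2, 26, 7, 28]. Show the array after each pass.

Pass 1: Select minimum -2 at index 1, swap -> [-2, 5, 26, 7, 28]
Pass 2: Select minimum 5 at index 1, swap -> [-2, 5, 26, 7, 28]
Pass 3: Select minimum 7 at index 3, swap -> [-2, 5, 7, 26, 28]


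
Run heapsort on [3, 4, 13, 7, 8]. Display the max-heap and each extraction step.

Build heap: [13, 8, 3, 7, 4]
Extract 13: [8, 7, 3, 4, 13]
Extract 8: [7, 4, 3, 8, 13]
Extract 7: [4, 3, 7, 8, 13]
Extract 4: [3, 4, 7, 8, 13]


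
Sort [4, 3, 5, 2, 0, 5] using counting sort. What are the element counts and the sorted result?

Count array: [1, 0, 1, 1, 1, 2]
(count[i] = number of elements equal to i)
Cumulative count: [1, 1, 2, 3, 4, 6]
Sorted: [0, 2, 3, 4, 5, 5]


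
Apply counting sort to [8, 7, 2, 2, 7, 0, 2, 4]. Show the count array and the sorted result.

Count array: [1, 0, 3, 0, 1, 0, 0, 2, 1]
(count[i] = number of elements equal to i)
Cumulative count: [1, 1, 4, 4, 5, 5, 5, 7, 8]
Sorted: [0, 2, 2, 2, 4, 7, 7, 8]


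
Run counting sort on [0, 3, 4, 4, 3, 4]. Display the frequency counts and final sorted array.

Count array: [1, 0, 0, 2, 3]
(count[i] = number of elements equal to i)
Cumulative count: [1, 1, 1, 3, 6]
Sorted: [0, 3, 3, 4, 4, 4]


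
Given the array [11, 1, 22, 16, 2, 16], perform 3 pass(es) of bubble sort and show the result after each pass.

After pass 1: [1, 11, 16, 2, 16, 22] (4 swaps)
After pass 2: [1, 11, 2, 16, 16, 22] (1 swaps)
After pass 3: [1, 2, 11, 16, 16, 22] (1 swaps)
Total swaps: 6


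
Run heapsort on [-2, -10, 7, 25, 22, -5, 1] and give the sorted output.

Build heap: [25, 22, 7, -10, -2, -5, 1]
Extract 25: [22, 1, 7, -10, -2, -5, 25]
Extract 22: [7, 1, -5, -10, -2, 22, 25]
Extract 7: [1, -2, -5, -10, 7, 22, 25]
Extract 1: [-2, -10, -5, 1, 7, 22, 25]
Extract -2: [-5, -10, -2, 1, 7, 22, 25]
Extract -5: [-10, -5, -2, 1, 7, 22, 25]


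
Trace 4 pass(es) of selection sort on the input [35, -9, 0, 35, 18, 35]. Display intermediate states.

Pass 1: Select minimum -9 at index 1, swap -> [-9, 35, 0, 35, 18, 35]
Pass 2: Select minimum 0 at index 2, swap -> [-9, 0, 35, 35, 18, 35]
Pass 3: Select minimum 18 at index 4, swap -> [-9, 0, 18, 35, 35, 35]
Pass 4: Select minimum 35 at index 3, swap -> [-9, 0, 18, 35, 35, 35]


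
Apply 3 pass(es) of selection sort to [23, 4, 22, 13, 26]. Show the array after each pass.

Pass 1: Select minimum 4 at index 1, swap -> [4, 23, 22, 13, 26]
Pass 2: Select minimum 13 at index 3, swap -> [4, 13, 22, 23, 26]
Pass 3: Select minimum 22 at index 2, swap -> [4, 13, 22, 23, 26]


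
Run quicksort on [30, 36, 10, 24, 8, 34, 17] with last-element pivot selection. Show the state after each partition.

Partition 1: pivot=17 at index 2 -> [10, 8, 17, 24, 36, 34, 30]
Partition 2: pivot=8 at index 0 -> [8, 10, 17, 24, 36, 34, 30]
Partition 3: pivot=30 at index 4 -> [8, 10, 17, 24, 30, 34, 36]
Partition 4: pivot=36 at index 6 -> [8, 10, 17, 24, 30, 34, 36]


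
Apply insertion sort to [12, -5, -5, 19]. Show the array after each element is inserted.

First element 12 is already 'sorted'
Insert -5: shifted 1 elements -> [-5, 12, -5, 19]
Insert -5: shifted 1 elements -> [-5, -5, 12, 19]
Insert 19: shifted 0 elements -> [-5, -5, 12, 19]


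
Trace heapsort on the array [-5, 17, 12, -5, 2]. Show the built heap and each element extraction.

Build heap: [17, 2, 12, -5, -5]
Extract 17: [12, 2, -5, -5, 17]
Extract 12: [2, -5, -5, 12, 17]
Extract 2: [-5, -5, 2, 12, 17]
Extract -5: [-5, -5, 2, 12, 17]


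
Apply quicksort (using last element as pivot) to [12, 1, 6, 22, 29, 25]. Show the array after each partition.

Partition 1: pivot=25 at index 4 -> [12, 1, 6, 22, 25, 29]
Partition 2: pivot=22 at index 3 -> [12, 1, 6, 22, 25, 29]
Partition 3: pivot=6 at index 1 -> [1, 6, 12, 22, 25, 29]


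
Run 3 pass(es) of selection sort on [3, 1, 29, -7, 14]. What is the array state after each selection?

Pass 1: Select minimum -7 at index 3, swap -> [-7, 1, 29, 3, 14]
Pass 2: Select minimum 1 at index 1, swap -> [-7, 1, 29, 3, 14]
Pass 3: Select minimum 3 at index 3, swap -> [-7, 1, 3, 29, 14]


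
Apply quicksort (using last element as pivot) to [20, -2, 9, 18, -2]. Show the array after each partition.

Partition 1: pivot=-2 at index 1 -> [-2, -2, 9, 18, 20]
Partition 2: pivot=20 at index 4 -> [-2, -2, 9, 18, 20]
Partition 3: pivot=18 at index 3 -> [-2, -2, 9, 18, 20]


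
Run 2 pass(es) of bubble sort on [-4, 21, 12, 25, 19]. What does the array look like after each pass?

After pass 1: [-4, 12, 21, 19, 25] (2 swaps)
After pass 2: [-4, 12, 19, 21, 25] (1 swaps)
Total swaps: 3


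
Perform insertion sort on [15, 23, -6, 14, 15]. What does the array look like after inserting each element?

First element 15 is already 'sorted'
Insert 23: shifted 0 elements -> [15, 23, -6, 14, 15]
Insert -6: shifted 2 elements -> [-6, 15, 23, 14, 15]
Insert 14: shifted 2 elements -> [-6, 14, 15, 23, 15]
Insert 15: shifted 1 elements -> [-6, 14, 15, 15, 23]


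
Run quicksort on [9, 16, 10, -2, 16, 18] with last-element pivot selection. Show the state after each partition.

Partition 1: pivot=18 at index 5 -> [9, 16, 10, -2, 16, 18]
Partition 2: pivot=16 at index 4 -> [9, 16, 10, -2, 16, 18]
Partition 3: pivot=-2 at index 0 -> [-2, 16, 10, 9, 16, 18]
Partition 4: pivot=9 at index 1 -> [-2, 9, 10, 16, 16, 18]
Partition 5: pivot=16 at index 3 -> [-2, 9, 10, 16, 16, 18]


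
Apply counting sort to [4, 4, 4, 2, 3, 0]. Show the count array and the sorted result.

Count array: [1, 0, 1, 1, 3]
(count[i] = number of elements equal to i)
Cumulative count: [1, 1, 2, 3, 6]
Sorted: [0, 2, 3, 4, 4, 4]


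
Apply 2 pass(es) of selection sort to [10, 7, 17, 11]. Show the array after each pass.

Pass 1: Select minimum 7 at index 1, swap -> [7, 10, 17, 11]
Pass 2: Select minimum 10 at index 1, swap -> [7, 10, 17, 11]


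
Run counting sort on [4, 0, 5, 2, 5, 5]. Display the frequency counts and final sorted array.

Count array: [1, 0, 1, 0, 1, 3]
(count[i] = number of elements equal to i)
Cumulative count: [1, 1, 2, 2, 3, 6]
Sorted: [0, 2, 4, 5, 5, 5]


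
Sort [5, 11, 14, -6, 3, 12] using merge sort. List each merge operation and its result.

Divide and conquer:
  Merge [11] + [14] -> [11, 14]
  Merge [5] + [11, 14] -> [5, 11, 14]
  Merge [3] + [12] -> [3, 12]
  Merge [-6] + [3, 12] -> [-6, 3, 12]
  Merge [5, 11, 14] + [-6, 3, 12] -> [-6, 3, 5, 11, 12, 14]


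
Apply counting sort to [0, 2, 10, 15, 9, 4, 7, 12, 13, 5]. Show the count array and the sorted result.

Count array: [1, 0, 1, 0, 1, 1, 0, 1, 0, 1, 1, 0, 1, 1, 0, 1]
(count[i] = number of elements equal to i)
Cumulative count: [1, 1, 2, 2, 3, 4, 4, 5, 5, 6, 7, 7, 8, 9, 9, 10]
Sorted: [0, 2, 4, 5, 7, 9, 10, 12, 13, 15]


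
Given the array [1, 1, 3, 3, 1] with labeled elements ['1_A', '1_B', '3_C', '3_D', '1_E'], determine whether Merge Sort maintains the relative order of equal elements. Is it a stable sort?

Trace Merge Sort on the labeled array (the key is the number; the letter only tracks identity):
  Merge [1_A] + [1_B] -> [1_A, 1_B]
  Merge [3_D] + [1_E] -> [1_E, 3_D]
  Merge [3_C] + [1_E, 3_D] -> [1_E, 3_C, 3_D]
  Merge [1_A, 1_B] + [1_E, 3_C, 3_D] -> [1_A, 1_B, 1_E, 3_C, 3_D]
Final order: [1_A, 1_B, 1_E, 3_C, 3_D]
Equal keys:
  value 1: originally 1_A, 1_B, 1_E; after sorting 1_A, 1_B, 1_E -> order preserved
  value 3: originally 3_C, 3_D; after sorting 3_C, 3_D -> order preserved
All equal keys kept their original relative order. Merge Sort is stable: when the heads of the two halves are equal the merge takes from the left half first.
Answer: Stable


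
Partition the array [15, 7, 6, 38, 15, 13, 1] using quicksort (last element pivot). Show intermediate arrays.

Partition 1: pivot=1 at index 0 -> [1, 7, 6, 38, 15, 13, 15]
Partition 2: pivot=15 at index 5 -> [1, 7, 6, 15, 13, 15, 38]
Partition 3: pivot=13 at index 3 -> [1, 7, 6, 13, 15, 15, 38]
Partition 4: pivot=6 at index 1 -> [1, 6, 7, 13, 15, 15, 38]


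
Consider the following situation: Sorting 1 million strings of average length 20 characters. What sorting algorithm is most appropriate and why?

Best choice: MSD radix sort or Mergesort
Reason: MSD radix sort is a non-comparison sort that buckets the strings by successive character positions, running in time proportional to the total number of characters examined rather than O(n log n) string comparisons; mergesort is a stable O(n log n)-comparison alternative that works for arbitrary variable-length keys


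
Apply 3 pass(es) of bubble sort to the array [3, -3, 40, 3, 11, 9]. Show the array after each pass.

After pass 1: [-3, 3, 3, 11, 9, 40] (4 swaps)
After pass 2: [-3, 3, 3, 9, 11, 40] (1 swaps)
After pass 3: [-3, 3, 3, 9, 11, 40] (0 swaps)
Total swaps: 5


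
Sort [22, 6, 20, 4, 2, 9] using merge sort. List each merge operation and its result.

Divide and conquer:
  Merge [6] + [20] -> [6, 20]
  Merge [22] + [6, 20] -> [6, 20, 22]
  Merge [2] + [9] -> [2, 9]
  Merge [4] + [2, 9] -> [2, 4, 9]
  Merge [6, 20, 22] + [2, 4, 9] -> [2, 4, 6, 9, 20, 22]


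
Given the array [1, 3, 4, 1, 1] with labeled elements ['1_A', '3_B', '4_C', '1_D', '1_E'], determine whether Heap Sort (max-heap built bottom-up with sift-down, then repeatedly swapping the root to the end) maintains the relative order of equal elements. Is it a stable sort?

Trace Heap Sort on the labeled array (the key is the number; the letter only tracks identity):
  Build max-heap: [4_C, 3_B, 1_A, 1_D, 1_E]
  Swap root 4_C to index 4, re-heapify first 4 -> [3_B, 1_E, 1_A, 1_D, 4_C]
  Swap root 3_B to index 3, re-heapify first 3 -> [1_D, 1_E, 1_A, 3_B, 4_C]
  Swap root 1_D to index 2, re-heapify first 2 -> [1_A, 1_E, 1_D, 3_B, 4_C]
  Swap root 1_A to index 1, re-heapify first 1 -> [1_E, 1_A, 1_D, 3_B, 4_C]
Final order: [1_E, 1_A, 1_D, 3_B, 4_C]
Equal keys:
  value 1: originally 1_A, 1_D, 1_E; after sorting 1_E, 1_A, 1_D -> order changed
Equal keys were reordered, so Heap Sort is not stable: heap construction and root-to-end swaps move elements without regard to the original order of equal keys. (One such input is enough; an unstable sort may happen to preserve order on other inputs, but it gives no guarantee.)
Answer: Not stable


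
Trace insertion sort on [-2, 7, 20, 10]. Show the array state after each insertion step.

First element -2 is already 'sorted'
Insert 7: shifted 0 elements -> [-2, 7, 20, 10]
Insert 20: shifted 0 elements -> [-2, 7, 20, 10]
Insert 10: shifted 1 elements -> [-2, 7, 10, 20]


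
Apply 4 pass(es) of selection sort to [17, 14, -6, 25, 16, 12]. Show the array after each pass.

Pass 1: Select minimum -6 at index 2, swap -> [-6, 14, 17, 25, 16, 12]
Pass 2: Select minimum 12 at index 5, swap -> [-6, 12, 17, 25, 16, 14]
Pass 3: Select minimum 14 at index 5, swap -> [-6, 12, 14, 25, 16, 17]
Pass 4: Select minimum 16 at index 4, swap -> [-6, 12, 14, 16, 25, 17]


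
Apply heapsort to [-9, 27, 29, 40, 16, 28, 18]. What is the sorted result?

Build heap: [40, 27, 29, -9, 16, 28, 18]
Extract 40: [29, 27, 28, -9, 16, 18, 40]
Extract 29: [28, 27, 18, -9, 16, 29, 40]
Extract 28: [27, 16, 18, -9, 28, 29, 40]
Extract 27: [18, 16, -9, 27, 28, 29, 40]
Extract 18: [16, -9, 18, 27, 28, 29, 40]
Extract 16: [-9, 16, 18, 27, 28, 29, 40]


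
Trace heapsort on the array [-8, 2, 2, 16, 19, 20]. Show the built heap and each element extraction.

Build heap: [20, 19, 2, 16, 2, -8]
Extract 20: [19, 16, 2, -8, 2, 20]
Extract 19: [16, 2, 2, -8, 19, 20]
Extract 16: [2, -8, 2, 16, 19, 20]
Extract 2: [2, -8, 2, 16, 19, 20]
Extract 2: [-8, 2, 2, 16, 19, 20]


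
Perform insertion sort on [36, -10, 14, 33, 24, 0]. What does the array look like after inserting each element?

First element 36 is already 'sorted'
Insert -10: shifted 1 elements -> [-10, 36, 14, 33, 24, 0]
Insert 14: shifted 1 elements -> [-10, 14, 36, 33, 24, 0]
Insert 33: shifted 1 elements -> [-10, 14, 33, 36, 24, 0]
Insert 24: shifted 2 elements -> [-10, 14, 24, 33, 36, 0]
Insert 0: shifted 4 elements -> [-10, 0, 14, 24, 33, 36]


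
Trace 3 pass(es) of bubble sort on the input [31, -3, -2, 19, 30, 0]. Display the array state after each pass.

After pass 1: [-3, -2, 19, 30, 0, 31] (5 swaps)
After pass 2: [-3, -2, 19, 0, 30, 31] (1 swaps)
After pass 3: [-3, -2, 0, 19, 30, 31] (1 swaps)
Total swaps: 7


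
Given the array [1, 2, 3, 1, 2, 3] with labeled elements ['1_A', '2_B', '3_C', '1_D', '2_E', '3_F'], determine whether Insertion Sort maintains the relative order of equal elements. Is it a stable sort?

Trace Insertion Sort on the labeled array (the key is the number; the letter only tracks identity):
  Insert 2_B at index 1: [1_A, 2_B, 3_C, 1_D, 2_E, 3_F]
  Insert 3_C at index 2: [1_A, 2_B, 3_C, 1_D, 2_E, 3_F]
  Insert 1_D at index 1: [1_A, 1_D, 2_B, 3_C, 2_E, 3_F]
  Insert 2_E at index 3: [1_A, 1_D, 2_B, 2_E, 3_C, 3_F]
  Insert 3_F at index 5: [1_A, 1_D, 2_B, 2_E, 3_C, 3_F]
Final order: [1_A, 1_D, 2_B, 2_E, 3_C, 3_F]
Equal keys:
  value 1: originally 1_A, 1_D; after sorting 1_A, 1_D -> order preserved
  value 2: originally 2_B, 2_E; after sorting 2_B, 2_E -> order preserved
  value 3: originally 3_C, 3_F; after sorting 3_C, 3_F -> order preserved
All equal keys kept their original relative order. Insertion Sort is stable: elements are shifted only while they are strictly greater than the key, so a key is inserted after any equal elements already placed.
Answer: Stable


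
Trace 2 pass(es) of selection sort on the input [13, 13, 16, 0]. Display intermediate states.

Pass 1: Select minimum 0 at index 3, swap -> [0, 13, 16, 13]
Pass 2: Select minimum 13 at index 1, swap -> [0, 13, 16, 13]


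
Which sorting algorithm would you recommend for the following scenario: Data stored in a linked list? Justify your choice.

Best choice: Merge sort
Reason: Merge sort doesn't require random access; can be done in O(1) extra space for linked lists


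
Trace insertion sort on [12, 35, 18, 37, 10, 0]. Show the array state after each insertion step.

First element 12 is already 'sorted'
Insert 35: shifted 0 elements -> [12, 35, 18, 37, 10, 0]
Insert 18: shifted 1 elements -> [12, 18, 35, 37, 10, 0]
Insert 37: shifted 0 elements -> [12, 18, 35, 37, 10, 0]
Insert 10: shifted 4 elements -> [10, 12, 18, 35, 37, 0]
Insert 0: shifted 5 elements -> [0, 10, 12, 18, 35, 37]


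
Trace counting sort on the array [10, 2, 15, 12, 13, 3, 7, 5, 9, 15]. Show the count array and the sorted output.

Count array: [0, 0, 1, 1, 0, 1, 0, 1, 0, 1, 1, 0, 1, 1, 0, 2]
(count[i] = number of elements equal to i)
Cumulative count: [0, 0, 1, 2, 2, 3, 3, 4, 4, 5, 6, 6, 7, 8, 8, 10]
Sorted: [2, 3, 5, 7, 9, 10, 12, 13, 15, 15]


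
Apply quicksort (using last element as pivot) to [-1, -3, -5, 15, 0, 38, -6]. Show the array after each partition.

Partition 1: pivot=-6 at index 0 -> [-6, -3, -5, 15, 0, 38, -1]
Partition 2: pivot=-1 at index 3 -> [-6, -3, -5, -1, 0, 38, 15]
Partition 3: pivot=-5 at index 1 -> [-6, -5, -3, -1, 0, 38, 15]
Partition 4: pivot=15 at index 5 -> [-6, -5, -3, -1, 0, 15, 38]


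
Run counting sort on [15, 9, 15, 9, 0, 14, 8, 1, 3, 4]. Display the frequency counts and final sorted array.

Count array: [1, 1, 0, 1, 1, 0, 0, 0, 1, 2, 0, 0, 0, 0, 1, 2]
(count[i] = number of elements equal to i)
Cumulative count: [1, 2, 2, 3, 4, 4, 4, 4, 5, 7, 7, 7, 7, 7, 8, 10]
Sorted: [0, 1, 3, 4, 8, 9, 9, 14, 15, 15]


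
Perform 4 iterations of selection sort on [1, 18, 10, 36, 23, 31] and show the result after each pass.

Pass 1: Select minimum 1 at index 0, swap -> [1, 18, 10, 36, 23, 31]
Pass 2: Select minimum 10 at index 2, swap -> [1, 10, 18, 36, 23, 31]
Pass 3: Select minimum 18 at index 2, swap -> [1, 10, 18, 36, 23, 31]
Pass 4: Select minimum 23 at index 4, swap -> [1, 10, 18, 23, 36, 31]


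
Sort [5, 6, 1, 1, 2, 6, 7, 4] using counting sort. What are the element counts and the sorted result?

Count array: [0, 2, 1, 0, 1, 1, 2, 1]
(count[i] = number of elements equal to i)
Cumulative count: [0, 2, 3, 3, 4, 5, 7, 8]
Sorted: [1, 1, 2, 4, 5, 6, 6, 7]


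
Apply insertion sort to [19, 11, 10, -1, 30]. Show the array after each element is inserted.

First element 19 is already 'sorted'
Insert 11: shifted 1 elements -> [11, 19, 10, -1, 30]
Insert 10: shifted 2 elements -> [10, 11, 19, -1, 30]
Insert -1: shifted 3 elements -> [-1, 10, 11, 19, 30]
Insert 30: shifted 0 elements -> [-1, 10, 11, 19, 30]


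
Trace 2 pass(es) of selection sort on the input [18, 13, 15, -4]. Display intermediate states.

Pass 1: Select minimum -4 at index 3, swap -> [-4, 13, 15, 18]
Pass 2: Select minimum 13 at index 1, swap -> [-4, 13, 15, 18]


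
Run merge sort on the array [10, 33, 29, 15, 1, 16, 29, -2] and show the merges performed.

Divide and conquer:
  Merge [10] + [33] -> [10, 33]
  Merge [29] + [15] -> [15, 29]
  Merge [10, 33] + [15, 29] -> [10, 15, 29, 33]
  Merge [1] + [16] -> [1, 16]
  Merge [29] + [-2] -> [-2, 29]
  Merge [1, 16] + [-2, 29] -> [-2, 1, 16, 29]
  Merge [10, 15, 29, 33] + [-2, 1, 16, 29] -> [-2, 1, 10, 15, 16, 29, 29, 33]


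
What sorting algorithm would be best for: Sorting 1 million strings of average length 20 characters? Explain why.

Best choice: MSD radix sort or Mergesort
Reason: MSD radix sort is a non-comparison sort that buckets the strings by successive character positions, running in time proportional to the total number of characters examined rather than O(n log n) string comparisons; mergesort is a stable O(n log n)-comparison alternative that works for arbitrary variable-length keys


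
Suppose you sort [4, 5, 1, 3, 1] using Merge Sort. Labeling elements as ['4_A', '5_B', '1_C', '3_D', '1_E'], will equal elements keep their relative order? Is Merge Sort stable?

Trace Merge Sort on the labeled array (the key is the number; the letter only tracks identity):
  Merge [4_A] + [5_B] -> [4_A, 5_B]
  Merge [3_D] + [1_E] -> [1_E, 3_D]
  Merge [1_C] + [1_E, 3_D] -> [1_C, 1_E, 3_D]
  Merge [4_A, 5_B] + [1_C, 1_E, 3_D] -> [1_C, 1_E, 3_D, 4_A, 5_B]
Final order: [1_C, 1_E, 3_D, 4_A, 5_B]
Equal keys:
  value 1: originally 1_C, 1_E; after sorting 1_C, 1_E -> order preserved
All equal keys kept their original relative order. Merge Sort is stable: when the heads of the two halves are equal the merge takes from the left half first.
Answer: Stable


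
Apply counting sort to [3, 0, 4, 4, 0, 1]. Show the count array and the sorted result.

Count array: [2, 1, 0, 1, 2]
(count[i] = number of elements equal to i)
Cumulative count: [2, 3, 3, 4, 6]
Sorted: [0, 0, 1, 3, 4, 4]


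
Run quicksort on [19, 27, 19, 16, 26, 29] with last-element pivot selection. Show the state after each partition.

Partition 1: pivot=29 at index 5 -> [19, 27, 19, 16, 26, 29]
Partition 2: pivot=26 at index 3 -> [19, 19, 16, 26, 27, 29]
Partition 3: pivot=16 at index 0 -> [16, 19, 19, 26, 27, 29]
Partition 4: pivot=19 at index 2 -> [16, 19, 19, 26, 27, 29]
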